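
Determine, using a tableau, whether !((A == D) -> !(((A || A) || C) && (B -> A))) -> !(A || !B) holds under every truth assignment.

Assume the negation and expand:
Initial set: {F (!((A == D) -> !(((A || A) || C) && (B -> A))) -> !(A || !B))}.
F (!((A == D) -> !(((A || A) || C) && (B -> A))) -> !(A || !B)): α-rule — add T !((A == D) -> !(((A || A) || C) && (B -> A))), F !(A || !B).
T !((A == D) -> !(((A || A) || C) && (B -> A))): α-rule — add T (A == D), F !(((A || A) || C) && (B -> A)).
F !(((A || A) || C) && (B -> A)): α-rule — add T ((A || A) || C), T (B -> A).
F !(A || !B): β-rule — branch into T A  //  T !B.
  branch 1 (add T A):
    T (A == D): β-rule — branch into T A, T D  //  F A, F D.
      branch 1.1 (add T A, T D):
        T ((A || A) || C): β-rule — branch into T (A || A)  //  T C.
          branch 1.1.1 (add T (A || A)):
            T (B -> A): β-rule — branch into F B  //  T A.
              branch 1.1.1.1 (add F B):
                T (A || A): β-rule — branch into T A  //  T A.
                  branch 1.1.1.1.1 (add T A):
                    ○ open, literals {A=1, B=0, D=1}.
                  branch 1.1.1.1.2 (add T A):
                    ○ open, literals {A=1, B=0, D=1}.
              branch 1.1.1.2 (add T A):
                T (A || A): β-rule — branch into T A  //  T A.
                  branch 1.1.1.2.1 (add T A):
                    ○ open, literals {A=1, D=1}.
                  branch 1.1.1.2.2 (add T A):
                    ○ open, literals {A=1, D=1}.
          branch 1.1.2 (add T C):
            T (B -> A): β-rule — branch into F B  //  T A.
              branch 1.1.2.1 (add F B):
                ○ open, literals {A=1, B=0, C=1, D=1}.
              branch 1.1.2.2 (add T A):
                ○ open, literals {A=1, C=1, D=1}.
      branch 1.2 (add F A, F D):
        × closes — contains both A and !A.
  branch 2 (add T !B):
    T (A == D): β-rule — branch into T A, T D  //  F A, F D.
      branch 2.1 (add T A, T D):
        T ((A || A) || C): β-rule — branch into T (A || A)  //  T C.
          branch 2.1.1 (add T (A || A)):
            T (B -> A): β-rule — branch into F B  //  T A.
              branch 2.1.1.1 (add F B):
                T (A || A): β-rule — branch into T A  //  T A.
                  branch 2.1.1.1.1 (add T A):
                    ○ open, literals {A=1, B=0, D=1}.
                  branch 2.1.1.1.2 (add T A):
                    ○ open, literals {A=1, B=0, D=1}.
              branch 2.1.1.2 (add T A):
                T (A || A): β-rule — branch into T A  //  T A.
                  branch 2.1.1.2.1 (add T A):
                    ○ open, literals {A=1, B=0, D=1}.
                  branch 2.1.1.2.2 (add T A):
                    ○ open, literals {A=1, B=0, D=1}.
          branch 2.1.2 (add T C):
            T (B -> A): β-rule — branch into F B  //  T A.
              branch 2.1.2.1 (add F B):
                ○ open, literals {A=1, B=0, C=1, D=1}.
              branch 2.1.2.2 (add T A):
                ○ open, literals {A=1, B=0, C=1, D=1}.
      branch 2.2 (add F A, F D):
        T ((A || A) || C): β-rule — branch into T (A || A)  //  T C.
          branch 2.2.1 (add T (A || A)):
            T (B -> A): β-rule — branch into F B  //  T A.
              branch 2.2.1.1 (add F B):
                T (A || A): β-rule — branch into T A  //  T A.
                  branch 2.2.1.1.1 (add T A):
                    × closes — contains both A and !A.
                  branch 2.2.1.1.2 (add T A):
                    × closes — contains both A and !A.
              branch 2.2.1.2 (add T A):
                × closes — contains both A and !A.
          branch 2.2.2 (add T C):
            T (B -> A): β-rule — branch into F B  //  T A.
              branch 2.2.2.1 (add F B):
                ○ open, literals {A=0, B=0, C=1, D=0}.
              branch 2.2.2.2 (add T A):
                × closes — contains both A and !A.
5 branches closed, 13 open.
An open branch gives a countermodel: A=1, B=0, D=1 (unmentioned atoms arbitrary); under it the original formula is false.

Not valid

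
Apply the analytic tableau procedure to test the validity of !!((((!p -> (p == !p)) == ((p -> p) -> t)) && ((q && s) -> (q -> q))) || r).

Not valid

Assume the negation and expand:
Initial set: {!!!((((!p -> (p == !p)) == ((p -> p) -> t)) && ((q && s) -> (q -> q))) || r)}.
!!!((((!p -> (p == !p)) == ((p -> p) -> t)) && ((q && s) -> (q -> q))) || r): drop double negation, giving !((((!p -> (p == !p)) == ((p -> p) -> t)) && ((q && s) -> (q -> q))) || r).
!((((!p -> (p == !p)) == ((p -> p) -> t)) && ((q && s) -> (q -> q))) || r): α-rule — add !(((!p -> (p == !p)) == ((p -> p) -> t)) && ((q && s) -> (q -> q))), !r.
!(((!p -> (p == !p)) == ((p -> p) -> t)) && ((q && s) -> (q -> q))): β-rule — branch into !((!p -> (p == !p)) == ((p -> p) -> t))  //  !((q && s) -> (q -> q)).
  branch 1 (add !((!p -> (p == !p)) == ((p -> p) -> t))):
    !((!p -> (p == !p)) == ((p -> p) -> t)): β-rule — branch into (!p -> (p == !p)), !((p -> p) -> t)  //  !(!p -> (p == !p)), ((p -> p) -> t).
      branch 1.1 (add (!p -> (p == !p)), !((p -> p) -> t)):
        !((p -> p) -> t): α-rule — add (p -> p), !t.
        (!p -> (p == !p)): β-rule — branch into !!p  //  (p == !p).
          branch 1.1.1 (add !!p):
            (p -> p): β-rule — branch into !p  //  p.
              branch 1.1.1.1 (add !p):
                × closes — contains both p and !p.
              branch 1.1.1.2 (add p):
                ○ open, literals {p=1, r=0, t=0}.
          branch 1.1.2 (add (p == !p)):
            (p -> p): β-rule — branch into !p  //  p.
              branch 1.1.2.1 (add !p):
                (p == !p): β-rule — branch into p, !p  //  !p, !!p.
                  branch 1.1.2.1.1 (add p, !p):
                    × closes — contains both p and !p.
                  branch 1.1.2.1.2 (add !p, !!p):
                    × closes — contains both p and !p.
              branch 1.1.2.2 (add p):
                (p == !p): β-rule — branch into p, !p  //  !p, !!p.
                  branch 1.1.2.2.1 (add p, !p):
                    × closes — contains both p and !p.
                  branch 1.1.2.2.2 (add !p, !!p):
                    × closes — contains both p and !p.
      branch 1.2 (add !(!p -> (p == !p)), ((p -> p) -> t)):
        !(!p -> (p == !p)): α-rule — add !p, !(p == !p).
        ((p -> p) -> t): β-rule — branch into !(p -> p)  //  t.
          branch 1.2.1 (add !(p -> p)):
            !(p -> p): α-rule — add p, !p.
            × closes — contains both p and !p.
          branch 1.2.2 (add t):
            !(p == !p): β-rule — branch into p, !!p  //  !p, !p.
              branch 1.2.2.1 (add p, !!p):
                × closes — contains both p and !p.
              branch 1.2.2.2 (add !p, !p):
                ○ open, literals {p=0, r=0, t=1}.
  branch 2 (add !((q && s) -> (q -> q))):
    !((q && s) -> (q -> q)): α-rule — add (q && s), !(q -> q).
    (q && s): α-rule — add q, s.
    !(q -> q): α-rule — add q, !q.
    × closes — contains both q and !q.
8 branches closed, 2 open.
An open branch gives a countermodel: p=1, r=0, t=0 (unmentioned atoms arbitrary); under it the original formula is false.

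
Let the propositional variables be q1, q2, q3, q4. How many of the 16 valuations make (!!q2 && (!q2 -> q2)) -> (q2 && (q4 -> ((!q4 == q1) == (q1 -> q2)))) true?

14

Initial set: {((!!q2 && (!q2 -> q2)) -> (q2 && (q4 -> ((!q4 == q1) == (q1 -> q2)))))}.
((!!q2 && (!q2 -> q2)) -> (q2 && (q4 -> ((!q4 == q1) == (q1 -> q2))))): β-rule — branch into !(!!q2 && (!q2 -> q2))  //  (q2 && (q4 -> ((!q4 == q1) == (q1 -> q2)))).
  branch 1 (add !(!!q2 && (!q2 -> q2))):
    !(!!q2 && (!q2 -> q2)): β-rule — branch into !!!q2  //  !(!q2 -> q2).
      branch 1.1 (add !!!q2):
        !!!q2: drop double negation, giving !q2.
        ○ open, literals {q2=false}.
      branch 1.2 (add !(!q2 -> q2)):
        !(!q2 -> q2): α-rule — add !q2, !q2.
        ○ open, literals {q2=false}.
  branch 2 (add (q2 && (q4 -> ((!q4 == q1) == (q1 -> q2))))):
    (q2 && (q4 -> ((!q4 == q1) == (q1 -> q2)))): α-rule — add q2, (q4 -> ((!q4 == q1) == (q1 -> q2))).
    (q4 -> ((!q4 == q1) == (q1 -> q2))): β-rule — branch into !q4  //  ((!q4 == q1) == (q1 -> q2)).
      branch 2.1 (add !q4):
        ○ open, literals {q2=true, q4=false}.
      branch 2.2 (add ((!q4 == q1) == (q1 -> q2))):
        ((!q4 == q1) == (q1 -> q2)): β-rule — branch into (!q4 == q1), (q1 -> q2)  //  !(!q4 == q1), !(q1 -> q2).
          branch 2.2.1 (add (!q4 == q1), (q1 -> q2)):
            (!q4 == q1): β-rule — branch into !q4, q1  //  !!q4, !q1.
              branch 2.2.1.1 (add !q4, q1):
                (q1 -> q2): β-rule — branch into !q1  //  q2.
                  branch 2.2.1.1.1 (add !q1):
                    × closes — contains both q1 and !q1.
                  branch 2.2.1.1.2 (add q2):
                    ○ open, literals {q1=true, q2=true, q4=false}.
              branch 2.2.1.2 (add !!q4, !q1):
                (q1 -> q2): β-rule — branch into !q1  //  q2.
                  branch 2.2.1.2.1 (add !q1):
                    ○ open, literals {q1=false, q2=true, q4=true}.
                  branch 2.2.1.2.2 (add q2):
                    ○ open, literals {q1=false, q2=true, q4=true}.
          branch 2.2.2 (add !(!q4 == q1), !(q1 -> q2)):
            !(q1 -> q2): α-rule — add q1, !q2.
            × closes — contains both q2 and !q2.
2 branches closed, 6 open.
Each open branch fixes some atoms; the unmentioned ones are free. Counting distinct full assignments: branch {q2=false} (q1, q3, q4) contributes 8 new; branch {q2=false} (q1, q3, q4) contributes 0 new; branch {q2=true, q4=false} (q1, q3) contributes 4 new; branch {q1=true, q2=true, q4=false} (q3) contributes 0 new; branch {q1=false, q2=true, q4=true} (q3) contributes 2 new; branch {q1=false, q2=true, q4=true} (q3) contributes 0 new. Total: 14.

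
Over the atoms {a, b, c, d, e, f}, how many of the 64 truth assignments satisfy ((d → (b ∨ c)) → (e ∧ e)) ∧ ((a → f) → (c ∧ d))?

15

Initial set: {T (((d → (b ∨ c)) → (e ∧ e)) ∧ ((a → f) → (c ∧ d)))}.
T (((d → (b ∨ c)) → (e ∧ e)) ∧ ((a → f) → (c ∧ d))): α-rule — add T ((d → (b ∨ c)) → (e ∧ e)), T ((a → f) → (c ∧ d)).
T ((d → (b ∨ c)) → (e ∧ e)): β-rule — branch into F (d → (b ∨ c))  //  T (e ∧ e).
  branch 1 (add F (d → (b ∨ c))):
    F (d → (b ∨ c)): α-rule — add T d, F (b ∨ c).
    F (b ∨ c): α-rule — add F b, F c.
    T ((a → f) → (c ∧ d)): β-rule — branch into F (a → f)  //  T (c ∧ d).
      branch 1.1 (add F (a → f)):
        F (a → f): α-rule — add T a, F f.
        ○ open, literals {a=true, b=false, c=false, d=true, f=false}.
      branch 1.2 (add T (c ∧ d)):
        T (c ∧ d): α-rule — add T c, T d.
        × closes — contains both c and ¬c.
  branch 2 (add T (e ∧ e)):
    T (e ∧ e): α-rule — add T e, T e.
    T ((a → f) → (c ∧ d)): β-rule — branch into F (a → f)  //  T (c ∧ d).
      branch 2.1 (add F (a → f)):
        F (a → f): α-rule — add T a, F f.
        ○ open, literals {a=true, e=true, f=false}.
      branch 2.2 (add T (c ∧ d)):
        T (c ∧ d): α-rule — add T c, T d.
        ○ open, literals {c=true, d=true, e=true}.
1 branch closed, 3 open.
Each open branch fixes some atoms; the unmentioned ones are free. Counting distinct full assignments: branch {a=true, b=false, c=false, d=true, f=false} (e) contributes 2 new; branch {a=true, e=true, f=false} (b, c, d) contributes 7 new; branch {c=true, d=true, e=true} (a, b, f) contributes 6 new. Total: 15.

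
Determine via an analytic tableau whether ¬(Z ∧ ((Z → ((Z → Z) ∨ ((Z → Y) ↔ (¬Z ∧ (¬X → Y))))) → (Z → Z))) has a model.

Satisfiable

Initial set: {¬(Z ∧ ((Z → ((Z → Z) ∨ ((Z → Y) ↔ (¬Z ∧ (¬X → Y))))) → (Z → Z)))}.
¬(Z ∧ ((Z → ((Z → Z) ∨ ((Z → Y) ↔ (¬Z ∧ (¬X → Y))))) → (Z → Z))): β-rule — branch into ¬Z  //  ¬((Z → ((Z → Z) ∨ ((Z → Y) ↔ (¬Z ∧ (¬X → Y))))) → (Z → Z)).
  branch 1 (add ¬Z):
    ○ open, literals {Z=0}.
  branch 2 (add ¬((Z → ((Z → Z) ∨ ((Z → Y) ↔ (¬Z ∧ (¬X → Y))))) → (Z → Z))):
    ¬((Z → ((Z → Z) ∨ ((Z → Y) ↔ (¬Z ∧ (¬X → Y))))) → (Z → Z)): α-rule — add (Z → ((Z → Z) ∨ ((Z → Y) ↔ (¬Z ∧ (¬X → Y))))), ¬(Z → Z).
    ¬(Z → Z): α-rule — add Z, ¬Z.
    × closes — contains both Z and ¬Z.
1 branch closed, 1 open.
An open branch gives a satisfying assignment: Z=0.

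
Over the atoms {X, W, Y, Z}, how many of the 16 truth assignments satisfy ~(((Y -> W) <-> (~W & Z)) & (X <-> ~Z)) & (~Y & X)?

4

Initial set: {(~(((Y -> W) <-> (~W & Z)) & (X <-> ~Z)) & (~Y & X))}.
(~(((Y -> W) <-> (~W & Z)) & (X <-> ~Z)) & (~Y & X)): α-rule — add ~(((Y -> W) <-> (~W & Z)) & (X <-> ~Z)), (~Y & X).
(~Y & X): α-rule — add ~Y, X.
~(((Y -> W) <-> (~W & Z)) & (X <-> ~Z)): β-rule — branch into ~((Y -> W) <-> (~W & Z))  //  ~(X <-> ~Z).
  branch 1 (add ~((Y -> W) <-> (~W & Z))):
    ~((Y -> W) <-> (~W & Z)): β-rule — branch into (Y -> W), ~(~W & Z)  //  ~(Y -> W), (~W & Z).
      branch 1.1 (add (Y -> W), ~(~W & Z)):
        (Y -> W): β-rule — branch into ~Y  //  W.
          branch 1.1.1 (add ~Y):
            ~(~W & Z): β-rule — branch into ~~W  //  ~Z.
              branch 1.1.1.1 (add ~~W):
                ○ open, literals {W=true, X=true, Y=false}.
              branch 1.1.1.2 (add ~Z):
                ○ open, literals {X=true, Y=false, Z=false}.
          branch 1.1.2 (add W):
            ~(~W & Z): β-rule — branch into ~~W  //  ~Z.
              branch 1.1.2.1 (add ~~W):
                ○ open, literals {W=true, X=true, Y=false}.
              branch 1.1.2.2 (add ~Z):
                ○ open, literals {W=true, X=true, Y=false, Z=false}.
      branch 1.2 (add ~(Y -> W), (~W & Z)):
        ~(Y -> W): α-rule — add Y, ~W.
        × closes — contains both Y and ~Y.
  branch 2 (add ~(X <-> ~Z)):
    ~(X <-> ~Z): β-rule — branch into X, ~~Z  //  ~X, ~Z.
      branch 2.1 (add X, ~~Z):
        ○ open, literals {X=true, Y=false, Z=true}.
      branch 2.2 (add ~X, ~Z):
        × closes — contains both X and ~X.
2 branches closed, 5 open.
Each open branch fixes some atoms; the unmentioned ones are free. Counting distinct full assignments: branch {W=true, X=true, Y=false} (Z) contributes 2 new; branch {X=true, Y=false, Z=false} (W) contributes 1 new; branch {W=true, X=true, Y=false} (Z) contributes 0 new; branch {W=true, X=true, Y=false, Z=false} (none free) contributes 0 new; branch {X=true, Y=false, Z=true} (W) contributes 1 new. Total: 4.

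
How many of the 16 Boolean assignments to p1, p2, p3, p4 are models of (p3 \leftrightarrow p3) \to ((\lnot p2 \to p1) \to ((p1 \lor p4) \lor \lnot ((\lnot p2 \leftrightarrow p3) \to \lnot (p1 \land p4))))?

Initial set: {((p3 \leftrightarrow p3) \to ((\lnot p2 \to p1) \to ((p1 \lor p4) \lor \lnot ((\lnot p2 \leftrightarrow p3) \to \lnot (p1 \land p4)))))}.
((p3 \leftrightarrow p3) \to ((\lnot p2 \to p1) \to ((p1 \lor p4) \lor \lnot ((\lnot p2 \leftrightarrow p3) \to \lnot (p1 \land p4))))): β-rule — branch into \lnot (p3 \leftrightarrow p3)  //  ((\lnot p2 \to p1) \to ((p1 \lor p4) \lor \lnot ((\lnot p2 \leftrightarrow p3) \to \lnot (p1 \land p4)))).
  branch 1 (add \lnot (p3 \leftrightarrow p3)):
    \lnot (p3 \leftrightarrow p3): β-rule — branch into p3, \lnot p3  //  \lnot p3, p3.
      branch 1.1 (add p3, \lnot p3):
        × closes — contains both p3 and \lnot p3.
      branch 1.2 (add \lnot p3, p3):
        × closes — contains both p3 and \lnot p3.
  branch 2 (add ((\lnot p2 \to p1) \to ((p1 \lor p4) \lor \lnot ((\lnot p2 \leftrightarrow p3) \to \lnot (p1 \land p4))))):
    ((\lnot p2 \to p1) \to ((p1 \lor p4) \lor \lnot ((\lnot p2 \leftrightarrow p3) \to \lnot (p1 \land p4)))): β-rule — branch into \lnot (\lnot p2 \to p1)  //  ((p1 \lor p4) \lor \lnot ((\lnot p2 \leftrightarrow p3) \to \lnot (p1 \land p4))).
      branch 2.1 (add \lnot (\lnot p2 \to p1)):
        \lnot (\lnot p2 \to p1): α-rule — add \lnot p2, \lnot p1.
        ○ open, literals {p1=0, p2=0}.
      branch 2.2 (add ((p1 \lor p4) \lor \lnot ((\lnot p2 \leftrightarrow p3) \to \lnot (p1 \land p4)))):
        ((p1 \lor p4) \lor \lnot ((\lnot p2 \leftrightarrow p3) \to \lnot (p1 \land p4))): β-rule — branch into (p1 \lor p4)  //  \lnot ((\lnot p2 \leftrightarrow p3) \to \lnot (p1 \land p4)).
          branch 2.2.1 (add (p1 \lor p4)):
            (p1 \lor p4): β-rule — branch into p1  //  p4.
              branch 2.2.1.1 (add p1):
                ○ open, literals {p1=1}.
              branch 2.2.1.2 (add p4):
                ○ open, literals {p4=1}.
          branch 2.2.2 (add \lnot ((\lnot p2 \leftrightarrow p3) \to \lnot (p1 \land p4))):
            \lnot ((\lnot p2 \leftrightarrow p3) \to \lnot (p1 \land p4)): α-rule — add (\lnot p2 \leftrightarrow p3), \lnot \lnot (p1 \land p4).
            \lnot \lnot (p1 \land p4): α-rule — add p1, p4.
            (\lnot p2 \leftrightarrow p3): β-rule — branch into \lnot p2, p3  //  \lnot \lnot p2, \lnot p3.
              branch 2.2.2.1 (add \lnot p2, p3):
                ○ open, literals {p1=1, p2=0, p3=1, p4=1}.
              branch 2.2.2.2 (add \lnot \lnot p2, \lnot p3):
                ○ open, literals {p1=1, p2=1, p3=0, p4=1}.
2 branches closed, 5 open.
Each open branch fixes some atoms; the unmentioned ones are free. Counting distinct full assignments: branch {p1=0, p2=0} (p3, p4) contributes 4 new; branch {p1=1} (p2, p3, p4) contributes 8 new; branch {p4=1} (p1, p2, p3) contributes 2 new; branch {p1=1, p2=0, p3=1, p4=1} (none free) contributes 0 new; branch {p1=1, p2=1, p3=0, p4=1} (none free) contributes 0 new. Total: 14.

14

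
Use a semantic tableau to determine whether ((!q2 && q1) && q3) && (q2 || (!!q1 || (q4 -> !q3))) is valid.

Assume the negation and expand:
Initial set: {F (((!q2 && q1) && q3) && (q2 || (!!q1 || (q4 -> !q3))))}.
F (((!q2 && q1) && q3) && (q2 || (!!q1 || (q4 -> !q3)))): β-rule — branch into F ((!q2 && q1) && q3)  //  F (q2 || (!!q1 || (q4 -> !q3))).
  branch 1 (add F ((!q2 && q1) && q3)):
    F ((!q2 && q1) && q3): β-rule — branch into F (!q2 && q1)  //  F q3.
      branch 1.1 (add F (!q2 && q1)):
        F (!q2 && q1): β-rule — branch into F !q2  //  F q1.
          branch 1.1.1 (add F !q2):
            ○ open, literals {q2=T}.
          branch 1.1.2 (add F q1):
            ○ open, literals {q1=F}.
      branch 1.2 (add F q3):
        ○ open, literals {q3=F}.
  branch 2 (add F (q2 || (!!q1 || (q4 -> !q3)))):
    F (q2 || (!!q1 || (q4 -> !q3))): α-rule — add F q2, F (!!q1 || (q4 -> !q3)).
    F (!!q1 || (q4 -> !q3)): α-rule — add F !!q1, F (q4 -> !q3).
    F !!q1: drop double negation, giving F q1.
    F (q4 -> !q3): α-rule — add T q4, F !q3.
    ○ open, literals {q1=F, q2=F, q3=T, q4=T}.
0 branches closed, 4 open.
An open branch gives a countermodel: q2=T (unmentioned atoms arbitrary); under it the original formula is false.

Not valid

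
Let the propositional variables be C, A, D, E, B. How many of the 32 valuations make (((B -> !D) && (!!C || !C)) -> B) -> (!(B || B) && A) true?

16

Initial set: {((((B -> !D) && (!!C || !C)) -> B) -> (!(B || B) && A))}.
((((B -> !D) && (!!C || !C)) -> B) -> (!(B || B) && A)): β-rule — branch into !(((B -> !D) && (!!C || !C)) -> B)  //  (!(B || B) && A).
  branch 1 (add !(((B -> !D) && (!!C || !C)) -> B)):
    !(((B -> !D) && (!!C || !C)) -> B): α-rule — add ((B -> !D) && (!!C || !C)), !B.
    ((B -> !D) && (!!C || !C)): α-rule — add (B -> !D), (!!C || !C).
    (B -> !D): β-rule — branch into !B  //  !D.
      branch 1.1 (add !B):
        (!!C || !C): β-rule — branch into !!C  //  !C.
          branch 1.1.1 (add !!C):
            !!C: drop double negation, giving C.
            ○ open, literals {B=0, C=1}.
          branch 1.1.2 (add !C):
            ○ open, literals {B=0, C=0}.
      branch 1.2 (add !D):
        (!!C || !C): β-rule — branch into !!C  //  !C.
          branch 1.2.1 (add !!C):
            !!C: drop double negation, giving C.
            ○ open, literals {B=0, C=1, D=0}.
          branch 1.2.2 (add !C):
            ○ open, literals {B=0, C=0, D=0}.
  branch 2 (add (!(B || B) && A)):
    (!(B || B) && A): α-rule — add !(B || B), A.
    !(B || B): α-rule — add !B, !B.
    ○ open, literals {A=1, B=0}.
0 branches closed, 5 open.
Each open branch fixes some atoms; the unmentioned ones are free. Counting distinct full assignments: branch {B=0, C=1} (A, D, E) contributes 8 new; branch {B=0, C=0} (A, D, E) contributes 8 new; branch {B=0, C=1, D=0} (A, E) contributes 0 new; branch {B=0, C=0, D=0} (A, E) contributes 0 new; branch {A=1, B=0} (C, D, E) contributes 0 new. Total: 16.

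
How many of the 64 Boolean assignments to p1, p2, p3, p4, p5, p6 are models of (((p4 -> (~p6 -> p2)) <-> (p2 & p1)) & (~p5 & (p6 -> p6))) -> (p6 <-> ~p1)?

Initial set: {((((p4 -> (~p6 -> p2)) <-> (p2 & p1)) & (~p5 & (p6 -> p6))) -> (p6 <-> ~p1))}.
((((p4 -> (~p6 -> p2)) <-> (p2 & p1)) & (~p5 & (p6 -> p6))) -> (p6 <-> ~p1)): β-rule — branch into ~(((p4 -> (~p6 -> p2)) <-> (p2 & p1)) & (~p5 & (p6 -> p6)))  //  (p6 <-> ~p1).
  branch 1 (add ~(((p4 -> (~p6 -> p2)) <-> (p2 & p1)) & (~p5 & (p6 -> p6)))):
    ~(((p4 -> (~p6 -> p2)) <-> (p2 & p1)) & (~p5 & (p6 -> p6))): β-rule — branch into ~((p4 -> (~p6 -> p2)) <-> (p2 & p1))  //  ~(~p5 & (p6 -> p6)).
      branch 1.1 (add ~((p4 -> (~p6 -> p2)) <-> (p2 & p1))):
        ~((p4 -> (~p6 -> p2)) <-> (p2 & p1)): β-rule — branch into (p4 -> (~p6 -> p2)), ~(p2 & p1)  //  ~(p4 -> (~p6 -> p2)), (p2 & p1).
          branch 1.1.1 (add (p4 -> (~p6 -> p2)), ~(p2 & p1)):
            (p4 -> (~p6 -> p2)): β-rule — branch into ~p4  //  (~p6 -> p2).
              branch 1.1.1.1 (add ~p4):
                ~(p2 & p1): β-rule — branch into ~p2  //  ~p1.
                  branch 1.1.1.1.1 (add ~p2):
                    ○ open, literals {p2=F, p4=F}.
                  branch 1.1.1.1.2 (add ~p1):
                    ○ open, literals {p1=F, p4=F}.
              branch 1.1.1.2 (add (~p6 -> p2)):
                ~(p2 & p1): β-rule — branch into ~p2  //  ~p1.
                  branch 1.1.1.2.1 (add ~p2):
                    (~p6 -> p2): β-rule — branch into ~~p6  //  p2.
                      branch 1.1.1.2.1.1 (add ~~p6):
                        ○ open, literals {p2=F, p6=T}.
                      branch 1.1.1.2.1.2 (add p2):
                        × closes — contains both p2 and ~p2.
                  branch 1.1.1.2.2 (add ~p1):
                    (~p6 -> p2): β-rule — branch into ~~p6  //  p2.
                      branch 1.1.1.2.2.1 (add ~~p6):
                        ○ open, literals {p1=F, p6=T}.
                      branch 1.1.1.2.2.2 (add p2):
                        ○ open, literals {p1=F, p2=T}.
          branch 1.1.2 (add ~(p4 -> (~p6 -> p2)), (p2 & p1)):
            ~(p4 -> (~p6 -> p2)): α-rule — add p4, ~(~p6 -> p2).
            (p2 & p1): α-rule — add p2, p1.
            ~(~p6 -> p2): α-rule — add ~p6, ~p2.
            × closes — contains both p2 and ~p2.
      branch 1.2 (add ~(~p5 & (p6 -> p6))):
        ~(~p5 & (p6 -> p6)): β-rule — branch into ~~p5  //  ~(p6 -> p6).
          branch 1.2.1 (add ~~p5):
            ○ open, literals {p5=T}.
          branch 1.2.2 (add ~(p6 -> p6)):
            ~(p6 -> p6): α-rule — add p6, ~p6.
            × closes — contains both p6 and ~p6.
  branch 2 (add (p6 <-> ~p1)):
    (p6 <-> ~p1): β-rule — branch into p6, ~p1  //  ~p6, ~~p1.
      branch 2.1 (add p6, ~p1):
        ○ open, literals {p1=F, p6=T}.
      branch 2.2 (add ~p6, ~~p1):
        ○ open, literals {p1=T, p6=F}.
3 branches closed, 8 open.
Each open branch fixes some atoms; the unmentioned ones are free. Counting distinct full assignments: branch {p2=F, p4=F} (p1, p3, p5, p6) contributes 16 new; branch {p1=F, p4=F} (p2, p3, p5, p6) contributes 8 new; branch {p2=F, p6=T} (p1, p3, p4, p5) contributes 8 new; branch {p1=F, p6=T} (p2, p3, p4, p5) contributes 4 new; branch {p1=F, p2=T} (p3, p4, p5, p6) contributes 4 new; branch {p5=T} (p1, p2, p3, p4, p6) contributes 12 new; branch {p1=F, p6=T} (p2, p3, p4, p5) contributes 0 new; branch {p1=T, p6=F} (p2, p3, p4, p5) contributes 6 new. Total: 58.

58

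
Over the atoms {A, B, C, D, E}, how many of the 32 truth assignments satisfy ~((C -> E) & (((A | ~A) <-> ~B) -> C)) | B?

28

Initial set: {(~((C -> E) & (((A | ~A) <-> ~B) -> C)) | B)}.
(~((C -> E) & (((A | ~A) <-> ~B) -> C)) | B): β-rule — branch into ~((C -> E) & (((A | ~A) <-> ~B) -> C))  //  B.
  branch 1 (add ~((C -> E) & (((A | ~A) <-> ~B) -> C))):
    ~((C -> E) & (((A | ~A) <-> ~B) -> C)): β-rule — branch into ~(C -> E)  //  ~(((A | ~A) <-> ~B) -> C).
      branch 1.1 (add ~(C -> E)):
        ~(C -> E): α-rule — add C, ~E.
        ○ open, literals {C=1, E=0}.
      branch 1.2 (add ~(((A | ~A) <-> ~B) -> C)):
        ~(((A | ~A) <-> ~B) -> C): α-rule — add ((A | ~A) <-> ~B), ~C.
        ((A | ~A) <-> ~B): β-rule — branch into (A | ~A), ~B  //  ~(A | ~A), ~~B.
          branch 1.2.1 (add (A | ~A), ~B):
            (A | ~A): β-rule — branch into A  //  ~A.
              branch 1.2.1.1 (add A):
                ○ open, literals {A=1, B=0, C=0}.
              branch 1.2.1.2 (add ~A):
                ○ open, literals {A=0, B=0, C=0}.
          branch 1.2.2 (add ~(A | ~A), ~~B):
            ~(A | ~A): α-rule — add ~A, ~~A.
            × closes — contains both A and ~A.
  branch 2 (add B):
    ○ open, literals {B=1}.
1 branch closed, 4 open.
Each open branch fixes some atoms; the unmentioned ones are free. Counting distinct full assignments: branch {C=1, E=0} (A, B, D) contributes 8 new; branch {A=1, B=0, C=0} (D, E) contributes 4 new; branch {A=0, B=0, C=0} (D, E) contributes 4 new; branch {B=1} (A, C, D, E) contributes 12 new. Total: 28.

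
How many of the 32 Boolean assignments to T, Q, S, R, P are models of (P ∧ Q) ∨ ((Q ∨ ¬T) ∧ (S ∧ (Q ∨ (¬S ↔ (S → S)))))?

12

Initial set: {T ((P ∧ Q) ∨ ((Q ∨ ¬T) ∧ (S ∧ (Q ∨ (¬S ↔ (S → S))))))}.
T ((P ∧ Q) ∨ ((Q ∨ ¬T) ∧ (S ∧ (Q ∨ (¬S ↔ (S → S)))))): β-rule — branch into T (P ∧ Q)  //  T ((Q ∨ ¬T) ∧ (S ∧ (Q ∨ (¬S ↔ (S → S))))).
  branch 1 (add T (P ∧ Q)):
    T (P ∧ Q): α-rule — add T P, T Q.
    ○ open, literals {P=1, Q=1}.
  branch 2 (add T ((Q ∨ ¬T) ∧ (S ∧ (Q ∨ (¬S ↔ (S → S)))))):
    T ((Q ∨ ¬T) ∧ (S ∧ (Q ∨ (¬S ↔ (S → S))))): α-rule — add T (Q ∨ ¬T), T (S ∧ (Q ∨ (¬S ↔ (S → S)))).
    T (S ∧ (Q ∨ (¬S ↔ (S → S)))): α-rule — add T S, T (Q ∨ (¬S ↔ (S → S))).
    T (Q ∨ ¬T): β-rule — branch into T Q  //  T ¬T.
      branch 2.1 (add T Q):
        T (Q ∨ (¬S ↔ (S → S))): β-rule — branch into T Q  //  T (¬S ↔ (S → S)).
          branch 2.1.1 (add T Q):
            ○ open, literals {Q=1, S=1}.
          branch 2.1.2 (add T (¬S ↔ (S → S))):
            T (¬S ↔ (S → S)): β-rule — branch into T ¬S, T (S → S)  //  F ¬S, F (S → S).
              branch 2.1.2.1 (add T ¬S, T (S → S)):
                × closes — contains both S and ¬S.
              branch 2.1.2.2 (add F ¬S, F (S → S)):
                F (S → S): α-rule — add T S, F S.
                × closes — contains both S and ¬S.
      branch 2.2 (add T ¬T):
        T (Q ∨ (¬S ↔ (S → S))): β-rule — branch into T Q  //  T (¬S ↔ (S → S)).
          branch 2.2.1 (add T Q):
            ○ open, literals {Q=1, S=1, T=0}.
          branch 2.2.2 (add T (¬S ↔ (S → S))):
            T (¬S ↔ (S → S)): β-rule — branch into T ¬S, T (S → S)  //  F ¬S, F (S → S).
              branch 2.2.2.1 (add T ¬S, T (S → S)):
                × closes — contains both S and ¬S.
              branch 2.2.2.2 (add F ¬S, F (S → S)):
                F (S → S): α-rule — add T S, F S.
                × closes — contains both S and ¬S.
4 branches closed, 3 open.
Each open branch fixes some atoms; the unmentioned ones are free. Counting distinct full assignments: branch {P=1, Q=1} (T, S, R) contributes 8 new; branch {Q=1, S=1} (T, R, P) contributes 4 new; branch {Q=1, S=1, T=0} (R, P) contributes 0 new. Total: 12.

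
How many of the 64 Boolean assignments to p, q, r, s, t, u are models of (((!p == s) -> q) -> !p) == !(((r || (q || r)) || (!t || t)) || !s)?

24

Initial set: {((((!p == s) -> q) -> !p) == !(((r || (q || r)) || (!t || t)) || !s))}.
((((!p == s) -> q) -> !p) == !(((r || (q || r)) || (!t || t)) || !s)): β-rule — branch into (((!p == s) -> q) -> !p), !(((r || (q || r)) || (!t || t)) || !s)  //  !(((!p == s) -> q) -> !p), !!(((r || (q || r)) || (!t || t)) || !s).
  branch 1 (add (((!p == s) -> q) -> !p), !(((r || (q || r)) || (!t || t)) || !s)):
    !(((r || (q || r)) || (!t || t)) || !s): α-rule — add !((r || (q || r)) || (!t || t)), !!s.
    !((r || (q || r)) || (!t || t)): α-rule — add !(r || (q || r)), !(!t || t).
    !(r || (q || r)): α-rule — add !r, !(q || r).
    !(!t || t): α-rule — add !!t, !t.
    × closes — contains both t and !t.
  branch 2 (add !(((!p == s) -> q) -> !p), !!(((r || (q || r)) || (!t || t)) || !s)):
    !(((!p == s) -> q) -> !p): α-rule — add ((!p == s) -> q), !!p.
    !!(((r || (q || r)) || (!t || t)) || !s): β-rule — branch into ((r || (q || r)) || (!t || t))  //  !s.
      branch 2.1 (add ((r || (q || r)) || (!t || t))):
        ((!p == s) -> q): β-rule — branch into !(!p == s)  //  q.
          branch 2.1.1 (add !(!p == s)):
            ((r || (q || r)) || (!t || t)): β-rule — branch into (r || (q || r))  //  (!t || t).
              branch 2.1.1.1 (add (r || (q || r))):
                !(!p == s): β-rule — branch into !p, !s  //  !!p, s.
                  branch 2.1.1.1.1 (add !p, !s):
                    × closes — contains both p and !p.
                  branch 2.1.1.1.2 (add !!p, s):
                    (r || (q || r)): β-rule — branch into r  //  (q || r).
                      branch 2.1.1.1.2.1 (add r):
                        ○ open, literals {p=1, r=1, s=1}.
                      branch 2.1.1.1.2.2 (add (q || r)):
                        (q || r): β-rule — branch into q  //  r.
                          branch 2.1.1.1.2.2.1 (add q):
                            ○ open, literals {p=1, q=1, s=1}.
                          branch 2.1.1.1.2.2.2 (add r):
                            ○ open, literals {p=1, r=1, s=1}.
              branch 2.1.1.2 (add (!t || t)):
                !(!p == s): β-rule — branch into !p, !s  //  !!p, s.
                  branch 2.1.1.2.1 (add !p, !s):
                    × closes — contains both p and !p.
                  branch 2.1.1.2.2 (add !!p, s):
                    (!t || t): β-rule — branch into !t  //  t.
                      branch 2.1.1.2.2.1 (add !t):
                        ○ open, literals {p=1, s=1, t=0}.
                      branch 2.1.1.2.2.2 (add t):
                        ○ open, literals {p=1, s=1, t=1}.
          branch 2.1.2 (add q):
            ((r || (q || r)) || (!t || t)): β-rule — branch into (r || (q || r))  //  (!t || t).
              branch 2.1.2.1 (add (r || (q || r))):
                (r || (q || r)): β-rule — branch into r  //  (q || r).
                  branch 2.1.2.1.1 (add r):
                    ○ open, literals {p=1, q=1, r=1}.
                  branch 2.1.2.1.2 (add (q || r)):
                    (q || r): β-rule — branch into q  //  r.
                      branch 2.1.2.1.2.1 (add q):
                        ○ open, literals {p=1, q=1}.
                      branch 2.1.2.1.2.2 (add r):
                        ○ open, literals {p=1, q=1, r=1}.
              branch 2.1.2.2 (add (!t || t)):
                (!t || t): β-rule — branch into !t  //  t.
                  branch 2.1.2.2.1 (add !t):
                    ○ open, literals {p=1, q=1, t=0}.
                  branch 2.1.2.2.2 (add t):
                    ○ open, literals {p=1, q=1, t=1}.
      branch 2.2 (add !s):
        ((!p == s) -> q): β-rule — branch into !(!p == s)  //  q.
          branch 2.2.1 (add !(!p == s)):
            !(!p == s): β-rule — branch into !p, !s  //  !!p, s.
              branch 2.2.1.1 (add !p, !s):
                × closes — contains both p and !p.
              branch 2.2.1.2 (add !!p, s):
                × closes — contains both s and !s.
          branch 2.2.2 (add q):
            ○ open, literals {p=1, q=1, s=0}.
5 branches closed, 11 open.
Each open branch fixes some atoms; the unmentioned ones are free. Counting distinct full assignments: branch {p=1, r=1, s=1} (q, t, u) contributes 8 new; branch {p=1, q=1, s=1} (r, t, u) contributes 4 new; branch {p=1, r=1, s=1} (q, t, u) contributes 0 new; branch {p=1, s=1, t=0} (q, r, u) contributes 2 new; branch {p=1, s=1, t=1} (q, r, u) contributes 2 new; branch {p=1, q=1, r=1} (s, t, u) contributes 4 new; branch {p=1, q=1} (r, s, t, u) contributes 4 new; branch {p=1, q=1, r=1} (s, t, u) contributes 0 new; branch {p=1, q=1, t=0} (r, s, u) contributes 0 new; branch {p=1, q=1, t=1} (r, s, u) contributes 0 new; branch {p=1, q=1, s=0} (r, t, u) contributes 0 new. Total: 24.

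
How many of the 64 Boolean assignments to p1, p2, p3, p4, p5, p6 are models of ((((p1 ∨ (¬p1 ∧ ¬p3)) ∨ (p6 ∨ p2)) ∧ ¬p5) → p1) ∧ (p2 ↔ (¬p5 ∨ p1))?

24

Initial set: {T (((((p1 ∨ (¬p1 ∧ ¬p3)) ∨ (p6 ∨ p2)) ∧ ¬p5) → p1) ∧ (p2 ↔ (¬p5 ∨ p1)))}.
T (((((p1 ∨ (¬p1 ∧ ¬p3)) ∨ (p6 ∨ p2)) ∧ ¬p5) → p1) ∧ (p2 ↔ (¬p5 ∨ p1))): α-rule — add T ((((p1 ∨ (¬p1 ∧ ¬p3)) ∨ (p6 ∨ p2)) ∧ ¬p5) → p1), T (p2 ↔ (¬p5 ∨ p1)).
T ((((p1 ∨ (¬p1 ∧ ¬p3)) ∨ (p6 ∨ p2)) ∧ ¬p5) → p1): β-rule — branch into F (((p1 ∨ (¬p1 ∧ ¬p3)) ∨ (p6 ∨ p2)) ∧ ¬p5)  //  T p1.
  branch 1 (add F (((p1 ∨ (¬p1 ∧ ¬p3)) ∨ (p6 ∨ p2)) ∧ ¬p5)):
    T (p2 ↔ (¬p5 ∨ p1)): β-rule — branch into T p2, T (¬p5 ∨ p1)  //  F p2, F (¬p5 ∨ p1).
      branch 1.1 (add T p2, T (¬p5 ∨ p1)):
        F (((p1 ∨ (¬p1 ∧ ¬p3)) ∨ (p6 ∨ p2)) ∧ ¬p5): β-rule — branch into F ((p1 ∨ (¬p1 ∧ ¬p3)) ∨ (p6 ∨ p2))  //  F ¬p5.
          branch 1.1.1 (add F ((p1 ∨ (¬p1 ∧ ¬p3)) ∨ (p6 ∨ p2))):
            F ((p1 ∨ (¬p1 ∧ ¬p3)) ∨ (p6 ∨ p2)): α-rule — add F (p1 ∨ (¬p1 ∧ ¬p3)), F (p6 ∨ p2).
            F (p1 ∨ (¬p1 ∧ ¬p3)): α-rule — add F p1, F (¬p1 ∧ ¬p3).
            F (p6 ∨ p2): α-rule — add F p6, F p2.
            × closes — contains both p2 and ¬p2.
          branch 1.1.2 (add F ¬p5):
            T (¬p5 ∨ p1): β-rule — branch into T ¬p5  //  T p1.
              branch 1.1.2.1 (add T ¬p5):
                × closes — contains both p5 and ¬p5.
              branch 1.1.2.2 (add T p1):
                ○ open, literals {p1=1, p2=1, p5=1}.
      branch 1.2 (add F p2, F (¬p5 ∨ p1)):
        F (¬p5 ∨ p1): α-rule — add F ¬p5, F p1.
        F (((p1 ∨ (¬p1 ∧ ¬p3)) ∨ (p6 ∨ p2)) ∧ ¬p5): β-rule — branch into F ((p1 ∨ (¬p1 ∧ ¬p3)) ∨ (p6 ∨ p2))  //  F ¬p5.
          branch 1.2.1 (add F ((p1 ∨ (¬p1 ∧ ¬p3)) ∨ (p6 ∨ p2))):
            F ((p1 ∨ (¬p1 ∧ ¬p3)) ∨ (p6 ∨ p2)): α-rule — add F (p1 ∨ (¬p1 ∧ ¬p3)), F (p6 ∨ p2).
            F (p1 ∨ (¬p1 ∧ ¬p3)): α-rule — add F p1, F (¬p1 ∧ ¬p3).
            F (p6 ∨ p2): α-rule — add F p6, F p2.
            F (¬p1 ∧ ¬p3): β-rule — branch into F ¬p1  //  F ¬p3.
              branch 1.2.1.1 (add F ¬p1):
                × closes — contains both p1 and ¬p1.
              branch 1.2.1.2 (add F ¬p3):
                ○ open, literals {p1=0, p2=0, p3=1, p5=1, p6=0}.
          branch 1.2.2 (add F ¬p5):
            ○ open, literals {p1=0, p2=0, p5=1}.
  branch 2 (add T p1):
    T (p2 ↔ (¬p5 ∨ p1)): β-rule — branch into T p2, T (¬p5 ∨ p1)  //  F p2, F (¬p5 ∨ p1).
      branch 2.1 (add T p2, T (¬p5 ∨ p1)):
        T (¬p5 ∨ p1): β-rule — branch into T ¬p5  //  T p1.
          branch 2.1.1 (add T ¬p5):
            ○ open, literals {p1=1, p2=1, p5=0}.
          branch 2.1.2 (add T p1):
            ○ open, literals {p1=1, p2=1}.
      branch 2.2 (add F p2, F (¬p5 ∨ p1)):
        F (¬p5 ∨ p1): α-rule — add F ¬p5, F p1.
        × closes — contains both p1 and ¬p1.
4 branches closed, 5 open.
Each open branch fixes some atoms; the unmentioned ones are free. Counting distinct full assignments: branch {p1=1, p2=1, p5=1} (p3, p4, p6) contributes 8 new; branch {p1=0, p2=0, p3=1, p5=1, p6=0} (p4) contributes 2 new; branch {p1=0, p2=0, p5=1} (p3, p4, p6) contributes 6 new; branch {p1=1, p2=1, p5=0} (p3, p4, p6) contributes 8 new; branch {p1=1, p2=1} (p3, p4, p5, p6) contributes 0 new. Total: 24.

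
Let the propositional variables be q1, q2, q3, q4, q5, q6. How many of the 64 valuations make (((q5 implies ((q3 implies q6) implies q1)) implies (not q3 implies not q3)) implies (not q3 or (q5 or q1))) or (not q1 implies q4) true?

60

Initial set: {((((q5 implies ((q3 implies q6) implies q1)) implies (not q3 implies not q3)) implies (not q3 or (q5 or q1))) or (not q1 implies q4))}.
((((q5 implies ((q3 implies q6) implies q1)) implies (not q3 implies not q3)) implies (not q3 or (q5 or q1))) or (not q1 implies q4)): β-rule — branch into (((q5 implies ((q3 implies q6) implies q1)) implies (not q3 implies not q3)) implies (not q3 or (q5 or q1)))  //  (not q1 implies q4).
  branch 1 (add (((q5 implies ((q3 implies q6) implies q1)) implies (not q3 implies not q3)) implies (not q3 or (q5 or q1)))):
    (((q5 implies ((q3 implies q6) implies q1)) implies (not q3 implies not q3)) implies (not q3 or (q5 or q1))): β-rule — branch into not ((q5 implies ((q3 implies q6) implies q1)) implies (not q3 implies not q3))  //  (not q3 or (q5 or q1)).
      branch 1.1 (add not ((q5 implies ((q3 implies q6) implies q1)) implies (not q3 implies not q3))):
        not ((q5 implies ((q3 implies q6) implies q1)) implies (not q3 implies not q3)): α-rule — add (q5 implies ((q3 implies q6) implies q1)), not (not q3 implies not q3).
        not (not q3 implies not q3): α-rule — add not q3, not not q3.
        × closes — contains both q3 and not q3.
      branch 1.2 (add (not q3 or (q5 or q1))):
        (not q3 or (q5 or q1)): β-rule — branch into not q3  //  (q5 or q1).
          branch 1.2.1 (add not q3):
            ○ open, literals {q3=0}.
          branch 1.2.2 (add (q5 or q1)):
            (q5 or q1): β-rule — branch into q5  //  q1.
              branch 1.2.2.1 (add q5):
                ○ open, literals {q5=1}.
              branch 1.2.2.2 (add q1):
                ○ open, literals {q1=1}.
  branch 2 (add (not q1 implies q4)):
    (not q1 implies q4): β-rule — branch into not not q1  //  q4.
      branch 2.1 (add not not q1):
        ○ open, literals {q1=1}.
      branch 2.2 (add q4):
        ○ open, literals {q4=1}.
1 branch closed, 5 open.
Each open branch fixes some atoms; the unmentioned ones are free. Counting distinct full assignments: branch {q3=0} (q1, q2, q4, q5, q6) contributes 32 new; branch {q5=1} (q1, q2, q3, q4, q6) contributes 16 new; branch {q1=1} (q2, q3, q4, q5, q6) contributes 8 new; branch {q1=1} (q2, q3, q4, q5, q6) contributes 0 new; branch {q4=1} (q1, q2, q3, q5, q6) contributes 4 new. Total: 60.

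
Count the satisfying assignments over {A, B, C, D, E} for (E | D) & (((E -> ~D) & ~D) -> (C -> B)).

Initial set: {((E | D) & (((E -> ~D) & ~D) -> (C -> B)))}.
((E | D) & (((E -> ~D) & ~D) -> (C -> B))): α-rule — add (E | D), (((E -> ~D) & ~D) -> (C -> B)).
(E | D): β-rule — branch into E  //  D.
  branch 1 (add E):
    (((E -> ~D) & ~D) -> (C -> B)): β-rule — branch into ~((E -> ~D) & ~D)  //  (C -> B).
      branch 1.1 (add ~((E -> ~D) & ~D)):
        ~((E -> ~D) & ~D): β-rule — branch into ~(E -> ~D)  //  ~~D.
          branch 1.1.1 (add ~(E -> ~D)):
            ~(E -> ~D): α-rule — add E, ~~D.
            ○ open, literals {D=T, E=T}.
          branch 1.1.2 (add ~~D):
            ○ open, literals {D=T, E=T}.
      branch 1.2 (add (C -> B)):
        (C -> B): β-rule — branch into ~C  //  B.
          branch 1.2.1 (add ~C):
            ○ open, literals {C=F, E=T}.
          branch 1.2.2 (add B):
            ○ open, literals {B=T, E=T}.
  branch 2 (add D):
    (((E -> ~D) & ~D) -> (C -> B)): β-rule — branch into ~((E -> ~D) & ~D)  //  (C -> B).
      branch 2.1 (add ~((E -> ~D) & ~D)):
        ~((E -> ~D) & ~D): β-rule — branch into ~(E -> ~D)  //  ~~D.
          branch 2.1.1 (add ~(E -> ~D)):
            ~(E -> ~D): α-rule — add E, ~~D.
            ○ open, literals {D=T, E=T}.
          branch 2.1.2 (add ~~D):
            ○ open, literals {D=T}.
      branch 2.2 (add (C -> B)):
        (C -> B): β-rule — branch into ~C  //  B.
          branch 2.2.1 (add ~C):
            ○ open, literals {C=F, D=T}.
          branch 2.2.2 (add B):
            ○ open, literals {B=T, D=T}.
0 branches closed, 8 open.
Each open branch fixes some atoms; the unmentioned ones are free. Counting distinct full assignments: branch {D=T, E=T} (A, B, C) contributes 8 new; branch {D=T, E=T} (A, B, C) contributes 0 new; branch {C=F, E=T} (A, B, D) contributes 4 new; branch {B=T, E=T} (A, C, D) contributes 2 new; branch {D=T, E=T} (A, B, C) contributes 0 new; branch {D=T} (A, B, C, E) contributes 8 new; branch {C=F, D=T} (A, B, E) contributes 0 new; branch {B=T, D=T} (A, C, E) contributes 0 new. Total: 22.

22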